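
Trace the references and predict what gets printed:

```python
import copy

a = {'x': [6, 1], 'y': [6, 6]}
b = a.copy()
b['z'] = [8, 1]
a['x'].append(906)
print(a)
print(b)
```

Key concept: shallow copy of dict with mutable values.
Step by step:
`a = {'x': [6, 1], 'y': [6, 6]}` → a = {'x': [6, 1], 'y': [6, 6]}
`b = a.copy()` → b = {'x': [6, 1], 'y': [6, 6]}
`b['z'] = [8, 1]` → b = {'x': [6, 1], 'y': [6, 6], 'z': [8, 1]}
`a['x'].append(906)` → a = {'x': [6, 1, 906], 'y': [6, 6]}; b = {'x': [6, 1, 906], 'y': [6, 6], 'z': [8, 1]}
`print(a)` → prints {'x': [6, 1, 906], 'y': [6, 6]}
`print(b)` → prints {'x': [6, 1, 906], 'y': [6, 6], 'z': [8, 1]}

Answer:
{'x': [6, 1, 906], 'y': [6, 6]}
{'x': [6, 1, 906], 'y': [6, 6], 'z': [8, 1]}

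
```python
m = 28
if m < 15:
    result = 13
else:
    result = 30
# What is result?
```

Trace:
`m = 28` → m = 28
`if m < 15: ...` → m < 15 is False, take else branch → result = 30
So result = 30

Answer: 30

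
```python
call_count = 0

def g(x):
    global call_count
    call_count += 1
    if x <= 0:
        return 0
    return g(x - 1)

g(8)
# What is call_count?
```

Linear recursion stepping by 1: 9 calls from x=8 down to ≤0.

Answer: 9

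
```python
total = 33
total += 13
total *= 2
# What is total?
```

Trace:
`total = 33` → total = 33
`total += 13` → total = 46
`total *= 2` → total = 92
So total = 92

Answer: 92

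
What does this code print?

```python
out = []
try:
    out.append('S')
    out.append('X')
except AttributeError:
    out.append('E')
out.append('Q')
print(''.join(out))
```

Execution trace: 'S' (try body) → 'X' (try body, no exception) → 'Q' (after the try/except). Output: SXQ

Answer: SXQ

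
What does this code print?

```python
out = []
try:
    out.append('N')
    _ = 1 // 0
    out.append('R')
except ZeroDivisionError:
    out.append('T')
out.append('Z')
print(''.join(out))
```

Execution trace: 'N' (try body) → 'T' (except ZeroDivisionError) → 'Z' (after the try/except). Output: NTZ

Answer: NTZ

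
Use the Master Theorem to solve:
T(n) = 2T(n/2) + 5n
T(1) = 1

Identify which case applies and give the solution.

a=2, b=2, f(n)=5n. log_2(2) = 1. Since c=1 = 1, Case 2 applies: T(n) = Θ(n^log_b(a) · log n) = O(n log n).

Answer: O(n log n) - Case 2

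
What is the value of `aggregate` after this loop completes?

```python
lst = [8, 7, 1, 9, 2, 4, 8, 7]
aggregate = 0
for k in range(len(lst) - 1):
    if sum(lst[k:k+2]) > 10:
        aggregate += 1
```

Count windows with sum > 10
`aggregate` takes the values: 0 → 1 → 2 → 3 → 4

Answer: 4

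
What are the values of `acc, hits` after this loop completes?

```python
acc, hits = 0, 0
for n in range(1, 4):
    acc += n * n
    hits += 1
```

Sum of squares and count
`acc, hits` takes the values: (0, 0) → (1, 0) → (1, 1) → (5, 1) → (5, 2) → (14, 2) → (14, 3)

Answer: 14, 3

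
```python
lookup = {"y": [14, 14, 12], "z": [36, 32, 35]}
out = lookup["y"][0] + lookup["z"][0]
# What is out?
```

Trace:
`lookup = {"y": [14, 14, 12], "z": [36, 32, 35]}` → lookup = {'y': [14, 14, 12], 'z': [36, 32, 35]}
`out = lookup["y"][0] + lookup["z"][0]` → out = 50
So out = 50

Answer: 50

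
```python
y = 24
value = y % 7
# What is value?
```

Trace:
`y = 24` → y = 24
`value = y % 7` → value = 3
So value = 3

Answer: 3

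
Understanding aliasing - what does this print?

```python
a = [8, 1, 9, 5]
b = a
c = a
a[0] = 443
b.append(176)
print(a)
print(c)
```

Key concept: multiple aliases.
Step by step:
`a = [8, 1, 9, 5]` → a = [8, 1, 9, 5]
`b = a` → b = [8, 1, 9, 5] (same object as a)
`c = a` → c = [8, 1, 9, 5] (same object as a, b)
`a[0] = 443` → a = [443, 1, 9, 5] (same object as b, c); b = [443, 1, 9, 5] (same object as a, c); c = [443, 1, 9, 5] (same object as a, b)
`b.append(176)` → a = [443, 1, 9, 5, 176] (same object as b, c); b = [443, 1, 9, 5, 176] (same object as a, c); c = [443, 1, 9, 5, 176] (same object as a, b)
`print(a)` → prints [443, 1, 9, 5, 176]
`print(c)` → prints [443, 1, 9, 5, 176]

Answer:
[443, 1, 9, 5, 176]
[443, 1, 9, 5, 176]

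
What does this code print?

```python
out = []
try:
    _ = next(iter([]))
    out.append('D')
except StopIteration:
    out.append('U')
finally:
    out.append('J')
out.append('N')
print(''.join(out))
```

Execution trace: 'U' (except StopIteration) → 'J' (finally) → 'N' (after the try/except). Output: UJN

Answer: UJN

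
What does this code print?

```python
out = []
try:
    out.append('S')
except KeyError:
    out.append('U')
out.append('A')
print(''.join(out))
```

Execution trace: 'S' (try body, no exception) → 'A' (after the try/except). Output: SA

Answer: SA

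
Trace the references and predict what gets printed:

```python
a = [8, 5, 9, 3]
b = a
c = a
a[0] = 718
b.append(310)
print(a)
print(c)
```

Key concept: multiple aliases.
Step by step:
`a = [8, 5, 9, 3]` → a = [8, 5, 9, 3]
`b = a` → b = [8, 5, 9, 3] (same object as a)
`c = a` → c = [8, 5, 9, 3] (same object as a, b)
`a[0] = 718` → a = [718, 5, 9, 3] (same object as b, c); b = [718, 5, 9, 3] (same object as a, c); c = [718, 5, 9, 3] (same object as a, b)
`b.append(310)` → a = [718, 5, 9, 3, 310] (same object as b, c); b = [718, 5, 9, 3, 310] (same object as a, c); c = [718, 5, 9, 3, 310] (same object as a, b)
`print(a)` → prints [718, 5, 9, 3, 310]
`print(c)` → prints [718, 5, 9, 3, 310]

Answer:
[718, 5, 9, 3, 310]
[718, 5, 9, 3, 310]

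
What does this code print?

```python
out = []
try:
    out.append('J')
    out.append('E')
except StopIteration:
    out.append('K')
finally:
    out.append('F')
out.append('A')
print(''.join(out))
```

Execution trace: 'J' (try body) → 'E' (try body, no exception) → 'F' (finally) → 'A' (after the try/except). Output: JEFA

Answer: JEFA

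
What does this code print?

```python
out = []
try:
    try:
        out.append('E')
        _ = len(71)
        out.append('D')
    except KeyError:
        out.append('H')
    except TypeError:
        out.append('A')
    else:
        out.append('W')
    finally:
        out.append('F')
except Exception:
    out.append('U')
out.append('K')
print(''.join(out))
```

Execution trace: 'E' (inner try body) → 'A' (inner except TypeError) → 'F' (inner finally) → 'K' (after the try/except). Output: EAFK

Answer: EAFK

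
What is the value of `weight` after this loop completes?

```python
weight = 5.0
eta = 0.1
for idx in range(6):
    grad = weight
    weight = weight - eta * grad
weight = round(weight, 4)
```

Gradient descent: w = 5.0 * (1 - 0.1)^6
`weight` takes the values: 5.0 → 4.5 → 4.05 → 3.645 → 3.2805 → 2.95245 → 2.657205 → 2.6572

Answer: 2.6572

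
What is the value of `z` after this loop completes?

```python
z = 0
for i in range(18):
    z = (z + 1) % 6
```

Increment mod 6, 18 times = 0
`z` takes the values: 0 → 1 → 2 → 3 → 4 → 5 → 0 → 1 → 2 → 3 → 4 → 5 → 0 → 1 → 2 → 3 → 4 → 5 → 0

Answer: 0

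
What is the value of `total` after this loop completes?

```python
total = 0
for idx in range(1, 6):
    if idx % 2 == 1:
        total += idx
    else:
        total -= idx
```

Add odd, subtract even
`total` takes the values: 0 → 1 → -1 → 2 → -2 → 3

Answer: 3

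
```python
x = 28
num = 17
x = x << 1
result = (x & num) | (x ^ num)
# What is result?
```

Trace:
`x = 28` → x = 28
`num = 17` → num = 17
`x = x << 1` → x = 56
`result = (x & num) | (x ^ num)` → result = 57
So result = 57

Answer: 57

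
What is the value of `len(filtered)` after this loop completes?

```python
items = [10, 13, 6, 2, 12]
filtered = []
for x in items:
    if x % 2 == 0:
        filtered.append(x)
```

Count even numbers in [10, 13, 6, 2, 12]
`filtered` takes the values: [] → [10] → [10, 6] → [10, 6, 2] → [10, 6, 2, 12]
So `len(filtered)` = 4

Answer: 4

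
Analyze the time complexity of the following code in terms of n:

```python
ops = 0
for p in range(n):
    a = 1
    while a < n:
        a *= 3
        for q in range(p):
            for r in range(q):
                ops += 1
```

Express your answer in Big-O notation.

Each loop level contributes: n × log n × n × n. Multiplying the contributions gives O(n^3 log n).

Answer: O(n^3 log n)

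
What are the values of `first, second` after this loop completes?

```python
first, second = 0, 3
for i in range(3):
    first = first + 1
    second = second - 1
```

first goes 0→3, second goes 3→0
`first, second` takes the values: (0, 3) → (1, 3) → (1, 2) → (2, 2) → (2, 1) → (3, 1) → (3, 0)

Answer: 3, 0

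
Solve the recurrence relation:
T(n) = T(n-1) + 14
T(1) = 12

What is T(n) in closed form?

Unrolling: T(n) = T(1) + 14·(n-1) = 12 + 14(n-1) = 14n - 2.

Answer: T(n) = 14n - 2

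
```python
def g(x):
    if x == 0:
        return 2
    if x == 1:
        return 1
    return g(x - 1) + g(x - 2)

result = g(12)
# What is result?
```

Build up from base cases: g(0)=2, g(1)=1, g(2)=3, g(3)=4, g(4)=7, g(5)=11, g(6)=18, ..., g(12)=322

Answer: 322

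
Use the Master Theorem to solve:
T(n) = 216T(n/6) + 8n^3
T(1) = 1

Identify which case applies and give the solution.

a=216, b=6, f(n)=8n^3. log_6(216) = 3. Since c=3 = 3, Case 2 applies: T(n) = Θ(n^log_b(a) · log n) = O(n^3 log n).

Answer: O(n^3 log n) - Case 2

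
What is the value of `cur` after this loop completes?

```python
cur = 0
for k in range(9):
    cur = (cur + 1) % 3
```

Increment mod 3, 9 times = 0
`cur` takes the values: 0 → 1 → 2 → 0 → 1 → 2 → 0 → 1 → 2 → 0

Answer: 0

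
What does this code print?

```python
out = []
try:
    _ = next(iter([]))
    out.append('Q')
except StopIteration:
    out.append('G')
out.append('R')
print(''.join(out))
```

Execution trace: 'G' (except StopIteration) → 'R' (after the try/except). Output: GR

Answer: GR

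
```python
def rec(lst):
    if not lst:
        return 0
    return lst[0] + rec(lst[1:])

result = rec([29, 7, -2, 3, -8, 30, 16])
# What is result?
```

29 + 7 + (-2) + 3 + (-8) + 30 + 16 + 0 = 75

Answer: 75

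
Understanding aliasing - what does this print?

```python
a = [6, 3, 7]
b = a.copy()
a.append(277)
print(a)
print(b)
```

Key concept: list.copy() creates independent copy.
Step by step:
`a = [6, 3, 7]` → a = [6, 3, 7]
`b = a.copy()` → b = [6, 3, 7]
`a.append(277)` → a = [6, 3, 7, 277]
`print(a)` → prints [6, 3, 7, 277]
`print(b)` → prints [6, 3, 7]

Answer:
[6, 3, 7, 277]
[6, 3, 7]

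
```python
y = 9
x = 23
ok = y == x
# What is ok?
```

Trace:
`y = 9` → y = 9
`x = 23` → x = 23
`ok = y == x` → ok = False
So ok = False

Answer: False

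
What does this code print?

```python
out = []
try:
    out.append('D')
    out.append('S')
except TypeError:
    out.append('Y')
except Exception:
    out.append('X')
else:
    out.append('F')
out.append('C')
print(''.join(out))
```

Execution trace: 'D' (try body) → 'S' (try body, no exception) → 'F' (else) → 'C' (after the try/except). Output: DSFC

Answer: DSFC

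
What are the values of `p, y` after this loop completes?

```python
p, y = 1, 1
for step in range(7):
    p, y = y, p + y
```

Fibonacci: after 7 iterations
`p, y` takes the values: (1, 1) → (1, 2) → (2, 3) → (3, 5) → (5, 8) → (8, 13) → (13, 21) → (21, 34)

Answer: 21, 34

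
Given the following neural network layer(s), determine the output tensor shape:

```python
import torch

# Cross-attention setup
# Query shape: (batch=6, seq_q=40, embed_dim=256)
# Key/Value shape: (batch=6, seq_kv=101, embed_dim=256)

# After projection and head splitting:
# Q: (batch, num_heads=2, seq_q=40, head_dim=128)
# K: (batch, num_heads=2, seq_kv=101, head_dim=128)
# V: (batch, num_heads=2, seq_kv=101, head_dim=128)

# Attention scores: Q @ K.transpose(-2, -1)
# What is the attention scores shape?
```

Input: (6, 40, 256) -> Output: (6, 2, 40, 101)

Answer: (6, 2, 40, 101)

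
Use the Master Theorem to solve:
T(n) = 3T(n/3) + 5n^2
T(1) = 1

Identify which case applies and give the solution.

a=3, b=3, f(n)=5n^2. log_3(3) = 1. Since c=2 > 1 and the regularity condition holds (3(n/3)^2 = (3/3^2)n^2 with 3/3^2 < 1), Case 3 applies: T(n) = Θ(f(n)) = O(n^2).

Answer: O(n^2) - Case 3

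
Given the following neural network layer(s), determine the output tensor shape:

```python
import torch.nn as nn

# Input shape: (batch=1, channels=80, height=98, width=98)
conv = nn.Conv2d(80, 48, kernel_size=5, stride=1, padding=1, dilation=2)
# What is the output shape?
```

Input: (1, 80, 98, 98) -> Output: (1, 48, 92, 92)

Answer: (1, 48, 92, 92)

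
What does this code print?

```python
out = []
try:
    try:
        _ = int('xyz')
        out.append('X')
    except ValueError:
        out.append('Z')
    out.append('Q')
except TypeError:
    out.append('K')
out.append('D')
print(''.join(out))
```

Execution trace: 'Z' (inner except ValueError) → 'Q' (try body, no exception) → 'D' (after the try/except). Output: ZQD

Answer: ZQD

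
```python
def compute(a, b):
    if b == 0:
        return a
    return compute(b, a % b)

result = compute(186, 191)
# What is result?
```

compute(186, 191) -> compute(191, 186) -> compute(186, 5) -> compute(5, 1) -> compute(1, 0) -> 1

Answer: 1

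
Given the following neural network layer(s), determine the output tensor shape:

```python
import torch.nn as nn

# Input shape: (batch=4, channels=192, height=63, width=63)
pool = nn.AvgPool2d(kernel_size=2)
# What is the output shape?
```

Input: (4, 192, 63, 63) -> Output: (4, 192, 31, 31)

Answer: (4, 192, 31, 31)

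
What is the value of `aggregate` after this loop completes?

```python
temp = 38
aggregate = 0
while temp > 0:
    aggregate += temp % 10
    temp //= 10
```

Sum digits of 38
`aggregate` takes the values: 0 → 8 → 11

Answer: 11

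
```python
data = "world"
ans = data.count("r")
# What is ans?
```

Trace:
`data = "world"` → data = 'world'
`ans = data.count("r")` → ans = 1
So ans = 1

Answer: 1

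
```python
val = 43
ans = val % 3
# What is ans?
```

Trace:
`val = 43` → val = 43
`ans = val % 3` → ans = 1
So ans = 1

Answer: 1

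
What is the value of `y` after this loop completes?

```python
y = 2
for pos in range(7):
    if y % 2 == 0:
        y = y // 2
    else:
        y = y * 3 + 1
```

Collatz-style transformation from 2
`y` takes the values: 2 → 1 → 4 → 2 → 1 → 4 → 2 → 1

Answer: 1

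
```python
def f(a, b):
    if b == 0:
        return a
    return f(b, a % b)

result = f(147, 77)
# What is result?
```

f(147, 77) -> f(77, 70) -> f(70, 7) -> f(7, 0) -> 7

Answer: 7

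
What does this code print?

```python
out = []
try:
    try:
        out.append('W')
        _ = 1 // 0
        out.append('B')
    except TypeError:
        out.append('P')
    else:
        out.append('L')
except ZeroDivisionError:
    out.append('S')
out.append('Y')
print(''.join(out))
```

Execution trace: 'W' (try body) → 'S' (outer except ZeroDivisionError) → 'Y' (after the try/except). Output: WSY

Answer: WSY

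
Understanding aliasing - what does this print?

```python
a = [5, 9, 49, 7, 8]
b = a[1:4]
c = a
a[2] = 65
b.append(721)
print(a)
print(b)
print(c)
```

Key concept: slice vs alias.
Step by step:
`a = [5, 9, 49, 7, 8]` → a = [5, 9, 49, 7, 8]
`b = a[1:4]` → b = [9, 49, 7]
`c = a` → c = [5, 9, 49, 7, 8] (same object as a)
`a[2] = 65` → a = [5, 9, 65, 7, 8] (same object as c); c = [5, 9, 65, 7, 8] (same object as a)
`b.append(721)` → b = [9, 49, 7, 721]
`print(a)` → prints [5, 9, 65, 7, 8]
`print(b)` → prints [9, 49, 7, 721]
`print(c)` → prints [5, 9, 65, 7, 8]

Answer:
[5, 9, 65, 7, 8]
[9, 49, 7, 721]
[5, 9, 65, 7, 8]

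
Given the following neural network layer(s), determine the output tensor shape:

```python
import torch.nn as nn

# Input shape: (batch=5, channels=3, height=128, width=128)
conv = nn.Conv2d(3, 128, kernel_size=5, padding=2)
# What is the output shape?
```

Input: (5, 3, 128, 128) -> Output: (5, 128, 128, 128)

Answer: (5, 128, 128, 128)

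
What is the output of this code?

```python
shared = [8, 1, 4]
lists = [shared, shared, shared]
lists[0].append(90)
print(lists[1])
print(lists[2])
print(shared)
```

Key concept: list of same reference.
Step by step:
`shared = [8, 1, 4]` → shared = [8, 1, 4]
`lists = [shared, shared, shared]` → lists = [[8, 1, 4], [8, 1, 4], [8, 1, 4]]
`lists[0].append(90)` → shared = [8, 1, 4, 90]; lists = [[8, 1, 4, 90], [8, 1, 4, 90], [8, 1, 4, 90]]
`print(lists[1])` → prints [8, 1, 4, 90]
`print(lists[2])` → prints [8, 1, 4, 90]
`print(shared)` → prints [8, 1, 4, 90]

Answer:
[8, 1, 4, 90]
[8, 1, 4, 90]
[8, 1, 4, 90]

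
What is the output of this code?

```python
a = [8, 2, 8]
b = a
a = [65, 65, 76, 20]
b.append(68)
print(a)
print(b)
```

Key concept: rebinding vs mutation: a is rebound to a new list, b still points at the original.
Step by step:
`a = [8, 2, 8]` → a = [8, 2, 8]
`b = a` → b = [8, 2, 8] (same object as a)
`a = [65, 65, 76, 20]` → a = [65, 65, 76, 20]
`b.append(68)` → b = [8, 2, 8, 68]
`print(a)` → prints [65, 65, 76, 20]
`print(b)` → prints [8, 2, 8, 68]

Answer:
[65, 65, 76, 20]
[8, 2, 8, 68]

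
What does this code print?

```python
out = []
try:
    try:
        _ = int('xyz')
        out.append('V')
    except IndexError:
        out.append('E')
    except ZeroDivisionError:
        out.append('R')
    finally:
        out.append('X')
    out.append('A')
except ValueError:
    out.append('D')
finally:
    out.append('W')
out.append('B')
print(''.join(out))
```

Execution trace: 'X' (inner finally) → 'D' (except ValueError) → 'W' (finally) → 'B' (after the try/except). Output: XDWB

Answer: XDWB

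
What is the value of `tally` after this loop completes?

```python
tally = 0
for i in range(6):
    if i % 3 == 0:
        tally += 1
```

Count numbers divisible by 3 in range(6)
`tally` takes the values: 0 → 1 → 2

Answer: 2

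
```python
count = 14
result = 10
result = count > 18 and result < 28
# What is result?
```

Trace:
`count = 14` → count = 14
`result = 10` → result = 10
`result = count > 18 and result < 28` → result = False
So result = False

Answer: False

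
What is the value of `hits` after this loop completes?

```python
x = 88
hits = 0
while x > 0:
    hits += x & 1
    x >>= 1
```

Count set bits in 88 (binary: 0b1011000)
`hits` takes the values: 0 → 1 → 2 → 3

Answer: 3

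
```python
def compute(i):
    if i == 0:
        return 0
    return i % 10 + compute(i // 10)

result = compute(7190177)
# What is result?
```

Sum of digits of 7190177: 7 + 7 + 1 + 0 + 9 + 1 + 7 = 32

Answer: 32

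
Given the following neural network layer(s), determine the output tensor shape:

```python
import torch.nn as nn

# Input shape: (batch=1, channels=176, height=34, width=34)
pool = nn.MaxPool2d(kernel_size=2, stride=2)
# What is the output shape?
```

Input: (1, 176, 34, 34) -> Output: (1, 176, 17, 17)

Answer: (1, 176, 17, 17)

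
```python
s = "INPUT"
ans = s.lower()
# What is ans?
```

Trace:
`s = "INPUT"` → s = 'INPUT'
`ans = s.lower()` → ans = 'input'
So ans = 'input'

Answer: 'input'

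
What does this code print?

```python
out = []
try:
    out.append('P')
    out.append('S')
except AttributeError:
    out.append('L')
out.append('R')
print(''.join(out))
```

Execution trace: 'P' (try body) → 'S' (try body, no exception) → 'R' (after the try/except). Output: PSR

Answer: PSR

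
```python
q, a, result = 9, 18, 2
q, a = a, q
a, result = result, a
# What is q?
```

Trace:
`q, a, result = 9, 18, 2` → q = 9; a = 18; result = 2
`q, a = a, q` → q = 18; a = 9
`a, result = result, a` → a = 2; result = 9
So q = 18

Answer: 18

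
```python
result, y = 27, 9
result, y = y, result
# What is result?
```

Trace:
`result, y = 27, 9` → result = 27; y = 9
`result, y = y, result` → result = 9; y = 27
So result = 9

Answer: 9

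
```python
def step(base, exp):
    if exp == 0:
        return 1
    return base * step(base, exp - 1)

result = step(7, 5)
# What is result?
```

step(7, 5) = 7 * 7 * 7 * 7 * 7 = 16807

Answer: 16807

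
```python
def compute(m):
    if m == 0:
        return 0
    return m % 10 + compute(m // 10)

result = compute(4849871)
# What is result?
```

Sum of digits of 4849871: 1 + 7 + 8 + 9 + 4 + 8 + 4 = 41

Answer: 41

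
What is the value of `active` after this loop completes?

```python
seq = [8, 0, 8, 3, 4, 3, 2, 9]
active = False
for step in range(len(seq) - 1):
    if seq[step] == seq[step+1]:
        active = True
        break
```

Check consecutive duplicates in [8, 0, 8, 3, 4, 3, 2, 9]
`active` takes the values: False

Answer: False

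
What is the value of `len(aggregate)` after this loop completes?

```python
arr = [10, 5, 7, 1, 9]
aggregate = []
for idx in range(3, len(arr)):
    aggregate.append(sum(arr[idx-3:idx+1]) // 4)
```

Number of 4-element averages
`aggregate` takes the values: [] → [5] → [5, 5]
So `len(aggregate)` = 2

Answer: 2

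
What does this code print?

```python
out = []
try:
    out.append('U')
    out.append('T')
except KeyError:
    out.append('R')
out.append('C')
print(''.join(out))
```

Execution trace: 'U' (try body) → 'T' (try body, no exception) → 'C' (after the try/except). Output: UTC

Answer: UTC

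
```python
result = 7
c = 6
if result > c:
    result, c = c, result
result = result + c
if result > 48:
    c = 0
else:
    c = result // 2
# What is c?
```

Trace:
`result = 7` → result = 7
`c = 6` → c = 6
`if result > c: ...` → result > c is True → result = 6; c = 7
`result = result + c` → result = 13
`if result > 48: ...` → result > 48 is False, take else branch → c = 6
So c = 6

Answer: 6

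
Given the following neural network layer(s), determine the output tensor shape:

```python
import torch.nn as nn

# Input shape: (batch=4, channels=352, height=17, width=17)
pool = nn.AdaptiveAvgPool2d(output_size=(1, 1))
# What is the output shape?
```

Input: (4, 352, 17, 17) -> Output: (4, 352, 1, 1)

Answer: (4, 352, 1, 1)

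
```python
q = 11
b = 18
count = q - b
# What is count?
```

Trace:
`q = 11` → q = 11
`b = 18` → b = 18
`count = q - b` → count = -7
So count = -7

Answer: -7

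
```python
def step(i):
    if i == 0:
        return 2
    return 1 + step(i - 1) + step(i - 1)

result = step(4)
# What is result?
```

step(i) = 1 + 2·step(i-1), step(0)=2. Closed form: (2+1)·2^4 - 1 = 47.

Answer: 47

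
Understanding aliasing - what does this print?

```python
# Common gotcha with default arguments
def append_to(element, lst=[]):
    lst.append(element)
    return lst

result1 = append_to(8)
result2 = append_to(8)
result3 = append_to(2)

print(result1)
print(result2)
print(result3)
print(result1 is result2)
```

Key concept: mutable default argument gotcha.
Step by step:
`result1 = append_to(8)` → result1 = [8]
`result2 = append_to(8)` → result1 = [8, 8] (same object as result2); result2 = [8, 8] (same object as result1)
`result3 = append_to(2)` → result1 = [8, 8, 2] (same object as result2, result3); result2 = [8, 8, 2] (same object as result1, result3); result3 = [8, 8, 2] (same object as result1, result2)
`print(result1)` → prints [8, 8, 2]
`print(result2)` → prints [8, 8, 2]
`print(result3)` → prints [8, 8, 2]
`print(result1 is result2)` → prints True

Answer:
[8, 8, 2]
[8, 8, 2]
[8, 8, 2]
True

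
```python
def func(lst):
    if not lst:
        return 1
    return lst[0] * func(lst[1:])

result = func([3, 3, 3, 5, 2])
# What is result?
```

Product over [3, 3, 3, 5, 2] = 3 * 3 * 3 * 5 * 2 = 270

Answer: 270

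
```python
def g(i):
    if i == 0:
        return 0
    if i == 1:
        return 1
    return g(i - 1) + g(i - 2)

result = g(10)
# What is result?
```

Build up from base cases: g(0)=0, g(1)=1, g(2)=1, g(3)=2, g(4)=3, g(5)=5, g(6)=8, ..., g(10)=55

Answer: 55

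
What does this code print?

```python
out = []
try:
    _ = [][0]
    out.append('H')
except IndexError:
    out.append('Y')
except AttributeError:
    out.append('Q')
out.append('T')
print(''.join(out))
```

Execution trace: 'Y' (except IndexError) → 'T' (after the try/except). Output: YT

Answer: YT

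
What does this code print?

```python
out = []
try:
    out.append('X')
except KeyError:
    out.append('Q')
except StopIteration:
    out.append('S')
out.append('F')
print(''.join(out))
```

Execution trace: 'X' (try body, no exception) → 'F' (after the try/except). Output: XF

Answer: XF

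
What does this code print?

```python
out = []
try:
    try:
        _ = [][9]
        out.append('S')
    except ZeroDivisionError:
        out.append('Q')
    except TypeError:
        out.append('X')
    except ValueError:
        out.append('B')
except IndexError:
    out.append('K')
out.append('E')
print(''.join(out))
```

Execution trace: 'K' (outer except IndexError) → 'E' (after the try/except). Output: KE

Answer: KE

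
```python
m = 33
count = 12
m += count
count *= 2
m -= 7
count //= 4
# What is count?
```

Trace:
`m = 33` → m = 33
`count = 12` → count = 12
`m += count` → m = 45
`count *= 2` → count = 24
`m -= 7` → m = 38
`count //= 4` → count = 6
So count = 6

Answer: 6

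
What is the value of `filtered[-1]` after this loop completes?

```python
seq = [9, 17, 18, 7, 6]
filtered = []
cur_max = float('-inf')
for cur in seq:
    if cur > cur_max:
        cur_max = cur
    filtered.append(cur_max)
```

Running max ends at 18
`filtered` takes the values: [] → [9] → [9, 17] → [9, 17, 18] → [9, 17, 18, 18] → [9, 17, 18, 18, 18]
So `filtered[-1]` = 18

Answer: 18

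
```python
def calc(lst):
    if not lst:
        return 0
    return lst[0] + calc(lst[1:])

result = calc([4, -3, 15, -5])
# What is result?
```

4 + (-3) + 15 + (-5) + 0 = 11

Answer: 11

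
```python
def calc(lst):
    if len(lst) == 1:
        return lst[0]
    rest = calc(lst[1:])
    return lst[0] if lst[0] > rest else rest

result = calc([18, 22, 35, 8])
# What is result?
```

Recursive max over [18, 22, 35, 8] = 35

Answer: 35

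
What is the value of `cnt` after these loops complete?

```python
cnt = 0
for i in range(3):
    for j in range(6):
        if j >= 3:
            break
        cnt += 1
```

Inner breaks at 3, outer runs 3 times
`cnt` takes the values: 0 → 1 → 2 → 3 → 4 → 5 → 6 → 7 → 8 → 9

Answer: 9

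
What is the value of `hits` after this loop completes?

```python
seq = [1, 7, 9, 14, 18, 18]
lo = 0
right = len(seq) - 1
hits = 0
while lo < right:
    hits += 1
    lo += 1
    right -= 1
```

Iterations until pointers meet (list length 6)
`hits` takes the values: 0 → 1 → 2 → 3

Answer: 3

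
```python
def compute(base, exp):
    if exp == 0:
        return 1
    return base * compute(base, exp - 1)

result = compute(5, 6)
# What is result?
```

compute(5, 6) = 5 * 5 * 5 * 5 * 5 * 5 = 15625

Answer: 15625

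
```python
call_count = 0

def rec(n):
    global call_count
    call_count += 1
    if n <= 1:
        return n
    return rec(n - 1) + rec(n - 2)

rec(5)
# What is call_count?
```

Calls(n) = 1 + Calls(n-1) + Calls(n-2); Calls(0)=Calls(1)=1. For n=5 this gives 15.

Answer: 15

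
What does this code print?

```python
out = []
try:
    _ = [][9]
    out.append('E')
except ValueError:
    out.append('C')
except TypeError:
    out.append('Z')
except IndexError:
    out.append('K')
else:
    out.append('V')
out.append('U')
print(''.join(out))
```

Execution trace: 'K' (except IndexError) → 'U' (after the try/except). Output: KU

Answer: KU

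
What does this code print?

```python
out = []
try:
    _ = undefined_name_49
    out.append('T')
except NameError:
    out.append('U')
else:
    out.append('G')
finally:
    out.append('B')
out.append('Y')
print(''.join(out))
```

Execution trace: 'U' (except NameError) → 'B' (finally) → 'Y' (after the try/except). Output: UBY

Answer: UBY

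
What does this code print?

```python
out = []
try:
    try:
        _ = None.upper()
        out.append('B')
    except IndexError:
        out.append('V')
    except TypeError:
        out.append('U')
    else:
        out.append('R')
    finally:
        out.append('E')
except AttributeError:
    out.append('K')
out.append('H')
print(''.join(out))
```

Execution trace: 'E' (finally) → 'K' (outer except AttributeError) → 'H' (after the try/except). Output: EKH

Answer: EKH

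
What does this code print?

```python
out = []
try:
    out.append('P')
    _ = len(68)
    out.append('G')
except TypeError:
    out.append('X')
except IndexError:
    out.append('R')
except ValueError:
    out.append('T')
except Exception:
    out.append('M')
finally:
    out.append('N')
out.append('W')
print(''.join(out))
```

Execution trace: 'P' (try body) → 'X' (except TypeError) → 'N' (finally) → 'W' (after the try/except). Output: PXNW

Answer: PXNW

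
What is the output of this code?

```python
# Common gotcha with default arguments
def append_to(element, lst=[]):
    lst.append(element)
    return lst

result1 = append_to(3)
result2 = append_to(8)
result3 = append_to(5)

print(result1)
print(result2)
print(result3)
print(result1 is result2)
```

Key concept: mutable default argument gotcha.
Step by step:
`result1 = append_to(3)` → result1 = [3]
`result2 = append_to(8)` → result1 = [3, 8] (same object as result2); result2 = [3, 8] (same object as result1)
`result3 = append_to(5)` → result1 = [3, 8, 5] (same object as result2, result3); result2 = [3, 8, 5] (same object as result1, result3); result3 = [3, 8, 5] (same object as result1, result2)
`print(result1)` → prints [3, 8, 5]
`print(result2)` → prints [3, 8, 5]
`print(result3)` → prints [3, 8, 5]
`print(result1 is result2)` → prints True

Answer:
[3, 8, 5]
[3, 8, 5]
[3, 8, 5]
True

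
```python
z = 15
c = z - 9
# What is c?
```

Trace:
`z = 15` → z = 15
`c = z - 9` → c = 6
So c = 6

Answer: 6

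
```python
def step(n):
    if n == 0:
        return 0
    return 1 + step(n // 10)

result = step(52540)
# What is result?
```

Count of digits of 52540: 5

Answer: 5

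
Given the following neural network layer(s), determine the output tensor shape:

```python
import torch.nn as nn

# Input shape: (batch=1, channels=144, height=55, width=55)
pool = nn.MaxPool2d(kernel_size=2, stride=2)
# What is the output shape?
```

Input: (1, 144, 55, 55) -> Output: (1, 144, 27, 27)

Answer: (1, 144, 27, 27)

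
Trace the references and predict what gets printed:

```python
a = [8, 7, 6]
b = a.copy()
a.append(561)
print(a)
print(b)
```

Key concept: list.copy() creates independent copy.
Step by step:
`a = [8, 7, 6]` → a = [8, 7, 6]
`b = a.copy()` → b = [8, 7, 6]
`a.append(561)` → a = [8, 7, 6, 561]
`print(a)` → prints [8, 7, 6, 561]
`print(b)` → prints [8, 7, 6]

Answer:
[8, 7, 6, 561]
[8, 7, 6]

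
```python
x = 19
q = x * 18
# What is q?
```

Trace:
`x = 19` → x = 19
`q = x * 18` → q = 342
So q = 342

Answer: 342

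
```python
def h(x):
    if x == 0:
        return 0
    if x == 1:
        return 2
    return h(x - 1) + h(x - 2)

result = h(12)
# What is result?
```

Build up from base cases: h(0)=0, h(1)=2, h(2)=2, h(3)=4, h(4)=6, h(5)=10, h(6)=16, ..., h(12)=288

Answer: 288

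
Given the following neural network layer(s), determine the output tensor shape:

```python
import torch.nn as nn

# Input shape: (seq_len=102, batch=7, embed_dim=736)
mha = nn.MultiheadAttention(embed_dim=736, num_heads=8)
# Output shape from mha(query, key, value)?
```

Input: (102, 7, 736) -> Output: (102, 7, 736)

Answer: (102, 7, 736)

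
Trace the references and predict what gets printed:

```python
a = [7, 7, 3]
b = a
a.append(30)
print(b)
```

Key concept: basic list aliasing.
Step by step:
`a = [7, 7, 3]` → a = [7, 7, 3]
`b = a` → b = [7, 7, 3] (same object as a)
`a.append(30)` → a = [7, 7, 3, 30] (same object as b); b = [7, 7, 3, 30] (same object as a)
`print(b)` → prints [7, 7, 3, 30]

Answer: [7, 7, 3, 30]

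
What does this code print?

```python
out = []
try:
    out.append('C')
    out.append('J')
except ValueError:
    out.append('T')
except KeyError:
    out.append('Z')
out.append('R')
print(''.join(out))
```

Execution trace: 'C' (try body) → 'J' (try body, no exception) → 'R' (after the try/except). Output: CJR

Answer: CJR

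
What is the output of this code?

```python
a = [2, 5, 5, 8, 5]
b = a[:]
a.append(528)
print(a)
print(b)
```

Key concept: slice [:] creates copy.
Step by step:
`a = [2, 5, 5, 8, 5]` → a = [2, 5, 5, 8, 5]
`b = a[:]` → b = [2, 5, 5, 8, 5]
`a.append(528)` → a = [2, 5, 5, 8, 5, 528]
`print(a)` → prints [2, 5, 5, 8, 5, 528]
`print(b)` → prints [2, 5, 5, 8, 5]

Answer:
[2, 5, 5, 8, 5, 528]
[2, 5, 5, 8, 5]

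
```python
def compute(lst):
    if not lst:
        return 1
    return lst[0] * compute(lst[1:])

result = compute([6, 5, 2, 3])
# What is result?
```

Product over [6, 5, 2, 3] = 6 * 5 * 2 * 3 = 180

Answer: 180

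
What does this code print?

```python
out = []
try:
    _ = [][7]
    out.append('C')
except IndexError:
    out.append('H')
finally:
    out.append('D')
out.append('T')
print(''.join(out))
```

Execution trace: 'H' (except IndexError) → 'D' (finally) → 'T' (after the try/except). Output: HDT

Answer: HDT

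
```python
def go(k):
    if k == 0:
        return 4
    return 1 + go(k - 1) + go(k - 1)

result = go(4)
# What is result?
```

go(k) = 1 + 2·go(k-1), go(0)=4. Closed form: (4+1)·2^4 - 1 = 79.

Answer: 79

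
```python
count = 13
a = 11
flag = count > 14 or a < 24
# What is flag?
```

Trace:
`count = 13` → count = 13
`a = 11` → a = 11
`flag = count > 14 or a < 24` → flag = True
So flag = True

Answer: True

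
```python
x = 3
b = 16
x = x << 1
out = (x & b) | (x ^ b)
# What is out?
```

Trace:
`x = 3` → x = 3
`b = 16` → b = 16
`x = x << 1` → x = 6
`out = (x & b) | (x ^ b)` → out = 22
So out = 22

Answer: 22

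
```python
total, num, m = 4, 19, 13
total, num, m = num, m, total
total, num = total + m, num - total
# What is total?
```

Trace:
`total, num, m = 4, 19, 13` → total = 4; num = 19; m = 13
`total, num, m = num, m, total` → total = 19; num = 13; m = 4
`total, num = total + m, num - total` → total = 23; num = -6
So total = 23

Answer: 23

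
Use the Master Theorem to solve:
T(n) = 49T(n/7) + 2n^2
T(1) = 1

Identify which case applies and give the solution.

a=49, b=7, f(n)=2n^2. log_7(49) = 2. Since c=2 = 2, Case 2 applies: T(n) = Θ(n^log_b(a) · log n) = O(n^2 log n).

Answer: O(n^2 log n) - Case 2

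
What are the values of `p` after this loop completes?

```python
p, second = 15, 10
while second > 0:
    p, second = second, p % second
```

GCD of 15 and 10
`p` takes the values: 15 → 10 → 5

Answer: 5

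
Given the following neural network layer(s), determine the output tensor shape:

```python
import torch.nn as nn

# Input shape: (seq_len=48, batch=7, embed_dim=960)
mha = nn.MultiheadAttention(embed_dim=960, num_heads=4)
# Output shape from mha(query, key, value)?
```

Input: (48, 7, 960) -> Output: (48, 7, 960)

Answer: (48, 7, 960)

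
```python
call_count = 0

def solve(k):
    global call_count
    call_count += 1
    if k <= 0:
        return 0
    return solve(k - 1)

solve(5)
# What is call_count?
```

Linear recursion stepping by 1: 6 calls from k=5 down to ≤0.

Answer: 6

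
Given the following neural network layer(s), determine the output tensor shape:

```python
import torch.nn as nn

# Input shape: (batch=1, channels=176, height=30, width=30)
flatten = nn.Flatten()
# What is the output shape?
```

Input: (1, 176, 30, 30) -> Output: (1, 158400)

Answer: (1, 158400)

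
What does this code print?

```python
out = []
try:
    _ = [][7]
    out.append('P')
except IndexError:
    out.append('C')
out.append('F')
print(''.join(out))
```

Execution trace: 'C' (except IndexError) → 'F' (after the try/except). Output: CF

Answer: CF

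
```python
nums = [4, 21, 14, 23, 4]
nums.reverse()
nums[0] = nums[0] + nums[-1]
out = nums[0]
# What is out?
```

Trace:
`nums = [4, 21, 14, 23, 4]` → nums = [4, 21, 14, 23, 4]
`nums.reverse()` → nums = [4, 23, 14, 21, 4]
`nums[0] = nums[0] + nums[-1]` → nums = [8, 23, 14, 21, 4]
`out = nums[0]` → out = 8
So out = 8

Answer: 8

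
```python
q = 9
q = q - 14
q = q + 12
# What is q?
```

Trace:
`q = 9` → q = 9
`q = q - 14` → q = -5
`q = q + 12` → q = 7
So q = 7

Answer: 7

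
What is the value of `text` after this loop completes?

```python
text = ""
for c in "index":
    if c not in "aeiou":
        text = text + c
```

Remove vowels from 'index'
`text` takes the values: "" → "n" → "nd" → "ndx"

Answer: "ndx"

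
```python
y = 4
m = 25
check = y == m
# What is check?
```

Trace:
`y = 4` → y = 4
`m = 25` → m = 25
`check = y == m` → check = False
So check = False

Answer: False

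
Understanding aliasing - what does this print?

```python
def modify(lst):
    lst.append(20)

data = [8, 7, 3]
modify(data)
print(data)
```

Key concept: function modifies passed list.
Step by step:
`data = [8, 7, 3]` → data = [8, 7, 3]
`modify(data)` → data = [8, 7, 3, 20]
`print(data)` → prints [8, 7, 3, 20]

Answer: [8, 7, 3, 20]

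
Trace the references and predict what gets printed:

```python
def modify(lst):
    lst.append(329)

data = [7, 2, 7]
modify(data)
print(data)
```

Key concept: function modifies passed list.
Step by step:
`data = [7, 2, 7]` → data = [7, 2, 7]
`modify(data)` → data = [7, 2, 7, 329]
`print(data)` → prints [7, 2, 7, 329]

Answer: [7, 2, 7, 329]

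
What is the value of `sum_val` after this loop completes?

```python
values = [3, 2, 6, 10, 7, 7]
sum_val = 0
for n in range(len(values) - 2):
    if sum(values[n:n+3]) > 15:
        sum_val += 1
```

Count windows with sum > 15
`sum_val` takes the values: 0 → 1 → 2 → 3

Answer: 3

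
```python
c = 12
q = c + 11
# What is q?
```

Trace:
`c = 12` → c = 12
`q = c + 11` → q = 23
So q = 23

Answer: 23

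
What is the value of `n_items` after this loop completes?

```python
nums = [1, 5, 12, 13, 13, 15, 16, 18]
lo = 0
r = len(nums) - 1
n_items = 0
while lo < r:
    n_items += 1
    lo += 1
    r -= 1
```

Iterations until pointers meet (list length 8)
`n_items` takes the values: 0 → 1 → 2 → 3 → 4

Answer: 4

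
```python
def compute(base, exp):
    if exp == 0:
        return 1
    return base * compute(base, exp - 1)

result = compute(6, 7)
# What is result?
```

compute(6, 7) = 6 * 6 * 6 * 6 * 6 * 6 * 6 = 279936

Answer: 279936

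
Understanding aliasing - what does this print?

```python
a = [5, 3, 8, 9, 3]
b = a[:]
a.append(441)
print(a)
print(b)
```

Key concept: slice [:] creates copy.
Step by step:
`a = [5, 3, 8, 9, 3]` → a = [5, 3, 8, 9, 3]
`b = a[:]` → b = [5, 3, 8, 9, 3]
`a.append(441)` → a = [5, 3, 8, 9, 3, 441]
`print(a)` → prints [5, 3, 8, 9, 3, 441]
`print(b)` → prints [5, 3, 8, 9, 3]

Answer:
[5, 3, 8, 9, 3, 441]
[5, 3, 8, 9, 3]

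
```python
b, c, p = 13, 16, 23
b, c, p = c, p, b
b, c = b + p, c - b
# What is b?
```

Trace:
`b, c, p = 13, 16, 23` → b = 13; c = 16; p = 23
`b, c, p = c, p, b` → b = 16; c = 23; p = 13
`b, c = b + p, c - b` → b = 29; c = 7
So b = 29

Answer: 29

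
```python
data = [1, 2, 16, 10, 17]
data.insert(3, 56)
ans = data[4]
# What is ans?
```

Trace:
`data = [1, 2, 16, 10, 17]` → data = [1, 2, 16, 10, 17]
`data.insert(3, 56)` → data = [1, 2, 16, 56, 10, 17]
`ans = data[4]` → ans = 10
So ans = 10

Answer: 10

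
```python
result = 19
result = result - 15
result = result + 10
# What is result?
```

Trace:
`result = 19` → result = 19
`result = result - 15` → result = 4
`result = result + 10` → result = 14
So result = 14

Answer: 14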